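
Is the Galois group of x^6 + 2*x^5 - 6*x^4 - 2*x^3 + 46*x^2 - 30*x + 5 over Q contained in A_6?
The polynomial is irreducible of degree 6 over Q. Its discriminant is 90962560000 = 301600^2, a perfect square. A Galois group lies in the alternating group exactly when the discriminant is a square in Q, so the Galois group ((C_3 x C_3) : C_4) is contained in A_6.

Yes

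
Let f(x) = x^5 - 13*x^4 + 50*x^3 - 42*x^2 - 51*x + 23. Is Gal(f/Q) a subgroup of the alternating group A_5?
The polynomial is irreducible of degree 5 over Q. Its discriminant is 15352201216 = 123904^2, a perfect square. A Galois group lies in the alternating group exactly when the discriminant is a square in Q, so the Galois group (C_5) is contained in A_5.

Yes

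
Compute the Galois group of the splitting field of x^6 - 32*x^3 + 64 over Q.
The polynomial f is an irreducible sextic over Q, so G = Gal(f/Q) is one of the 16 transitive subgroups 6T1, ..., 6T16 of S_6. The discriminant of f is 1352605460594688, which is not a perfect square, so G is not contained in A_6. The transitive groups of degree 6 not contained in A_6 are: C_6 (6T1, order 6), S_3 (6T2, order 6), D_6 (6T3, order 12), C_3 x S_3 (6T5, order 18), A_4 x C_2 (6T6, order 24), S_4 (6T8, order 24), S_3 x S_3 (6T9, order 36), S_4 x C_2 (6T11, order 48), (S_3 x S_3) : C_2 (6T13, order 72), PGL(2,5) (6T14, order 120), S_6 (6T16, order 720). By Dedekind's theorem, for a prime p not dividing disc(f) the degrees of the irreducible factors of f mod p form the cycle type of an element of G. Factoring f modulo the 79 such primes p <= 419 (skipping 2, 3, which divide the discriminant), each new pattern first appears at: mod 5: f = (x^6 + 3x^3 + 4), pattern 6; mod 7: f = (x^2 + x + 4)(x^2 + 2x + 2)(x^2 + 4x + 1), pattern 2+2+2; mod 11: f = (x + 7)(x + 10)(x^2 + x + 1)(x^2 + 4x + 5), pattern 2+2+1+1; mod 13: f = (x^3 + 3)(x^3 + 4), pattern 3+3; mod 97: f = (x + 1)(x + 4)(x + 35)(x + 43)(x + 50)(x + 61), pattern 1+1+1+1+1+1. No other pattern occurs in this range, so the set of observed cycle types is {6, 2+2+2, 2+2+1+1, 3+3, 1+1+1+1+1+1}. The candidates containing elements of all these cycle types are D_6 (6T3) of order 12, A_4 x C_2 (6T6) of order 24, S_3 x S_3 (6T9) of order 36, S_4 x C_2 (6T11) of order 48, (S_3 x S_3) : C_2 (6T13) of order 72, PGL(2,5) (6T14) of order 120, S_6 (6T16) of order 720; the others are excluded. The observed types are precisely the cycle types that occur in D_6 (6T3). Each of the other remaining candidates has further cycle types, and by the Chebotarev density theorem the matching factorization patterns would occur for a proportion of primes equal to their share of the group: A_4 x C_2 (6T6) additionally contains elements of type 2+1+1+1+1 (3 of its 24 elements, about 12% of primes); S_3 x S_3 (6T9) additionally contains elements of type 3+1+1+1 (4 of its 36 elements, about 11% of primes); S_4 x C_2 (6T11) additionally contains elements of type 4+2, 4+1+1, 2+1+1+1+1 (15 of its 48 elements, about 31% of primes); (S_3 x S_3) : C_2 (6T13) additionally contains elements of type 4+2, 3+2+1, 3+1+1+1, 2+1+1+1+1 (40 of its 72 elements, about 56% of primes); PGL(2,5) (6T14) additionally contains elements of type 5+1, 4+1+1 (54 of its 120 elements, about 45% of primes); S_6 (6T16) additionally contains elements of type 5+1, 4+2, 4+1+1, 3+2+1, 3+1+1+1, 2+1+1+1+1 (499 of its 720 elements, about 69% of primes). None of the 79 primes tested shows any such pattern (for each of these groups the chance of that is below 10^-4), which rules them out. Hence G = D_6 (6T3), of order 12.

6T3: D_6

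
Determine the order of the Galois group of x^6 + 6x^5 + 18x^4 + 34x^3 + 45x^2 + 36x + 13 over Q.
120

The degree of the splitting field over Q equals the order of the Galois group, so first determine the group. The polynomial f is an irreducible sextic over Q, so G = Gal(f/Q) is one of the 16 transitive subgroups 6T1, ..., 6T16 of S_6. The discriminant of f is -16003008, which is not a perfect square, so G is not contained in A_6. The transitive groups of degree 6 not contained in A_6 are: C_6 (6T1, order 6), S_3 (6T2, order 6), D_6 (6T3, order 12), C_3 x S_3 (6T5, order 18), A_4 x C_2 (6T6, order 24), S_4 (6T8, order 24), S_3 x S_3 (6T9, order 36), S_4 x C_2 (6T11, order 48), (S_3 x S_3) : C_2 (6T13, order 72), PGL(2,5) (6T14, order 120), S_6 (6T16, order 720). By Dedekind's theorem, for a prime p not dividing disc(f) the degrees of the irreducible factors of f mod p form the cycle type of an element of G. Factoring f modulo the 21 such primes p <= 89 (skipping 2, 3, 7, which divide the discriminant), each new pattern first appears at: mod 5: f = (x^6 + x^5 + 3x^4 + 4x^3 + x + 3), pattern 6; mod 11: f = (x + 3)(x^5 + 3x^4 + 9x^3 + 7x^2 + 2x + 8), pattern 5+1; mod 13: f = (x)(x + 9)(x^4 + 10x^3 + 6x^2 + 6x + 4), pattern 4+1+1; mod 23: f = (x + 17)(x + 21)(x^2 + 17x + 10)(x^2 + 20x + 21), pattern 2+2+1+1; mod 43: f = (x^3 + 22x^2 + 39x + 16)(x^3 + 27x^2 + 30x + 25), pattern 3+3; mod 61: f = (x^2 + 16x + 13)(x^2 + 20x + 31)(x^2 + 31x + 2), pattern 2+2+2. No other pattern occurs in this range, so the set of observed cycle types is {6, 5+1, 4+1+1, 2+2+1+1, 3+3, 2+2+2}. The candidates containing elements of all these cycle types are PGL(2,5) (6T14) of order 120, S_6 (6T16) of order 720; the others are excluded. The observed types are precisely the cycle types that occur in PGL(2,5) (6T14) (apart from the identity). Each of the other remaining candidates has further cycle types, and by the Chebotarev density theorem the matching factorization patterns would occur for a proportion of primes equal to their share of the group: S_6 (6T16) additionally contains elements of type 4+2, 3+2+1, 3+1+1+1, 2+1+1+1+1 (265 of its 720 elements, about 37% of primes). None of the 21 primes tested shows any such pattern (for each of these groups the chance of that is below 10^-4), which rules them out. Hence G = PGL(2,5) (6T14), of order 120. The Galois group PGL(2,5) (6T14) has order 120, so the splitting field has degree 120 over Q.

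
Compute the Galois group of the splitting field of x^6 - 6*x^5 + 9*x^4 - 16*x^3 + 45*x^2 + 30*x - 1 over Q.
The polynomial f is an irreducible sextic over Q, so G = Gal(f/Q) is one of the 16 transitive subgroups 6T1, ..., 6T16 of S_6. The discriminant of f is 896728320000, which is not a perfect square, so G is not contained in A_6. The transitive groups of degree 6 not contained in A_6 are: C_6 (6T1, order 6), S_3 (6T2, order 6), D_6 (6T3, order 12), C_3 x S_3 (6T5, order 18), A_4 x C_2 (6T6, order 24), S_4 (6T8, order 24), S_3 x S_3 (6T9, order 36), S_4 x C_2 (6T11, order 48), (S_3 x S_3) : C_2 (6T13, order 72), PGL(2,5) (6T14, order 120), S_6 (6T16, order 720). By Dedekind's theorem, for a prime p not dividing disc(f) the degrees of the irreducible factors of f mod p form the cycle type of an element of G. Factoring f modulo the 79 such primes p <= 431 (skipping 2, 3, 5, 31, which divide the discriminant), each new pattern first appears at: mod 7: f = (x^3 + 2x^2 + 4x + 5)(x^3 + 6x^2 + 4), pattern 3+3; mod 11: f = (x^2 + x + 1)(x^2 + x + 4)(x^2 + 3x + 8), pattern 2+2+2; mod 13: f = (x^6 + 7x^5 + 9x^4 + 10x^3 + 6x^2 + 4x + 12), pattern 6; mod 17: f = (x + 6)(x + 8)(x^2 + 7x + 2)(x^2 + 7x + 3), pattern 2+2+1+1; mod 127: f = (x + 51)(x + 64)(x + 73)(x + 79)(x + 110)(x + 125), pattern 1+1+1+1+1+1. No other pattern occurs in this range, so the set of observed cycle types is {3+3, 2+2+2, 6, 2+2+1+1, 1+1+1+1+1+1}. The candidates containing elements of all these cycle types are D_6 (6T3) of order 12, A_4 x C_2 (6T6) of order 24, S_3 x S_3 (6T9) of order 36, S_4 x C_2 (6T11) of order 48, (S_3 x S_3) : C_2 (6T13) of order 72, PGL(2,5) (6T14) of order 120, S_6 (6T16) of order 720; the others are excluded. The observed types are precisely the cycle types that occur in D_6 (6T3). Each of the other remaining candidates has further cycle types, and by the Chebotarev density theorem the matching factorization patterns would occur for a proportion of primes equal to their share of the group: A_4 x C_2 (6T6) additionally contains elements of type 2+1+1+1+1 (3 of its 24 elements, about 12% of primes); S_3 x S_3 (6T9) additionally contains elements of type 3+1+1+1 (4 of its 36 elements, about 11% of primes); S_4 x C_2 (6T11) additionally contains elements of type 4+2, 4+1+1, 2+1+1+1+1 (15 of its 48 elements, about 31% of primes); (S_3 x S_3) : C_2 (6T13) additionally contains elements of type 4+2, 3+2+1, 3+1+1+1, 2+1+1+1+1 (40 of its 72 elements, about 56% of primes); PGL(2,5) (6T14) additionally contains elements of type 5+1, 4+1+1 (54 of its 120 elements, about 45% of primes); S_6 (6T16) additionally contains elements of type 5+1, 4+2, 4+1+1, 3+2+1, 3+1+1+1, 2+1+1+1+1 (499 of its 720 elements, about 69% of primes). None of the 79 primes tested shows any such pattern (for each of these groups the chance of that is below 10^-4), which rules them out. Hence G = D_6 (6T3), of order 12.

D_6 (also written D6)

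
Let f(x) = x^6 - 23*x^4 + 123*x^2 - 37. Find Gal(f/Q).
The polynomial f is an irreducible sextic over Q, so G = Gal(f/Q) is one of the 16 transitive subgroups 6T1, ..., 6T16 of S_6. The discriminant of f is 870211913777152, which is not a perfect square, so G is not contained in A_6. The transitive groups of degree 6 not contained in A_6 are: C_6 (6T1, order 6), S_3 (6T2, order 6), D_6 (6T3, order 12), C_3 x S_3 (6T5, order 18), A_4 x C_2 (6T6, order 24), S_4 (6T8, order 24), S_3 x S_3 (6T9, order 36), S_4 x C_2 (6T11, order 48), (S_3 x S_3) : C_2 (6T13, order 72), PGL(2,5) (6T14, order 120), S_6 (6T16, order 720). By Dedekind's theorem, for a prime p not dividing disc(f) the degrees of the irreducible factors of f mod p form the cycle type of an element of G. Factoring f modulo the 23 such primes p <= 97 (skipping 2, 37, which divide the discriminant), each new pattern first appears at: mod 3: f = (x^3 + x^2 + x + 2)(x^3 + 2x^2 + x + 1), pattern 3+3; mod 5: f = (x^2 + 3)(x^2 + 2x + 4)(x^2 + 3x + 4), pattern 2+2+2; mod 67: f = (x + 5)(x + 6)(x + 30)(x + 37)(x + 61)(x + 62), pattern 1+1+1+1+1+1. No other pattern occurs in this range, so the set of observed cycle types is {3+3, 2+2+2, 1+1+1+1+1+1}. The candidates containing elements of all these cycle types are C_6 (6T1) of order 6, S_3 (6T2) of order 6, D_6 (6T3) of order 12, C_3 x S_3 (6T5) of order 18, A_4 x C_2 (6T6) of order 24, S_4 (6T8) of order 24, S_3 x S_3 (6T9) of order 36, S_4 x C_2 (6T11) of order 48, (S_3 x S_3) : C_2 (6T13) of order 72, PGL(2,5) (6T14) of order 120, S_6 (6T16) of order 720; the others are excluded. The observed types are precisely the cycle types that occur in S_3 (6T2). Each of the other remaining candidates has further cycle types, and by the Chebotarev density theorem the matching factorization patterns would occur for a proportion of primes equal to their share of the group: C_6 (6T1) additionally contains elements of type 6 (2 of its 6 elements, about 33% of primes); D_6 (6T3) additionally contains elements of type 6, 2+2+1+1 (5 of its 12 elements, about 42% of primes); C_3 x S_3 (6T5) additionally contains elements of type 6, 3+1+1+1 (10 of its 18 elements, about 56% of primes); A_4 x C_2 (6T6) additionally contains elements of type 6, 2+2+1+1, 2+1+1+1+1 (14 of its 24 elements, about 58% of primes); S_4 (6T8) additionally contains elements of type 4+1+1, 2+2+1+1 (9 of its 24 elements, about 38% of primes); S_3 x S_3 (6T9) additionally contains elements of type 6, 3+1+1+1, 2+2+1+1 (25 of its 36 elements, about 69% of primes); S_4 x C_2 (6T11) additionally contains elements of type 6, 4+2, 4+1+1, 2+2+1+1, 2+1+1+1+1 (32 of its 48 elements, about 67% of primes); (S_3 x S_3) : C_2 (6T13) additionally contains elements of type 6, 4+2, 3+2+1, 3+1+1+1, 2+2+1+1, 2+1+1+1+1 (61 of its 72 elements, about 85% of primes); PGL(2,5) (6T14) additionally contains elements of type 6, 5+1, 4+1+1, 2+2+1+1 (89 of its 120 elements, about 74% of primes); S_6 (6T16) additionally contains elements of type 6, 5+1, 4+2, 4+1+1, 3+2+1, 3+1+1+1, 2+2+1+1, 2+1+1+1+1 (664 of its 720 elements, about 92% of primes). None of the 23 primes tested shows any such pattern (for each of these groups the chance of that is below 10^-4), which rules them out. Hence G = S_3 (6T2), of order 6.

S_3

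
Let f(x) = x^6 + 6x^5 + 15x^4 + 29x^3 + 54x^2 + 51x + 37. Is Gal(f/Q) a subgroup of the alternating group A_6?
The polynomial is irreducible of degree 6 over Q. Its discriminant is -945145936107, which is not a perfect square. A Galois group lies in the alternating group exactly when the discriminant is a square in Q, so the Galois group ((S_3 x S_3) : C_2) is not contained in A_6.

No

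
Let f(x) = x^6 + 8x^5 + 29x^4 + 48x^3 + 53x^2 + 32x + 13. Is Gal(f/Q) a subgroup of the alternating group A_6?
No

The polynomial is irreducible of degree 6 over Q. Its discriminant is -4014080000, which is not a perfect square. A Galois group lies in the alternating group exactly when the discriminant is a square in Q, so the Galois group (S_4) is not contained in A_6.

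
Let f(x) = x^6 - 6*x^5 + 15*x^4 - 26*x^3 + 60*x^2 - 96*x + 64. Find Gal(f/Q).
S_3 (also written S3)

The polynomial f is an irreducible sextic over Q, so G = Gal(f/Q) is one of the 16 transitive subgroups 6T1, ..., 6T16 of S_6. The discriminant of f is -1160950579200, which is not a perfect square, so G is not contained in A_6. The transitive groups of degree 6 not contained in A_6 are: C_6 (6T1, order 6), S_3 (6T2, order 6), D_6 (6T3, order 12), C_3 x S_3 (6T5, order 18), A_4 x C_2 (6T6, order 24), S_4 (6T8, order 24), S_3 x S_3 (6T9, order 36), S_4 x C_2 (6T11, order 48), (S_3 x S_3) : C_2 (6T13, order 72), PGL(2,5) (6T14, order 120), S_6 (6T16, order 720). By Dedekind's theorem, for a prime p not dividing disc(f) the degrees of the irreducible factors of f mod p form the cycle type of an element of G. Factoring f modulo the 23 such primes p <= 101 (skipping 2, 3, 5, which divide the discriminant), each new pattern first appears at: mod 7: f = (x^3 + 4x^2 + 2x + 2)(x^3 + 4x^2 + 4x + 4), pattern 3+3; mod 11: f = (x^2 + 4)(x^2 + 2x + 10)(x^2 + 3x + 6), pattern 2+2+2; mod 61: f = (x + 5)(x + 11)(x + 13)(x + 17)(x + 34)(x + 36), pattern 1+1+1+1+1+1. No other pattern occurs in this range, so the set of observed cycle types is {3+3, 2+2+2, 1+1+1+1+1+1}. The candidates containing elements of all these cycle types are C_6 (6T1) of order 6, S_3 (6T2) of order 6, D_6 (6T3) of order 12, C_3 x S_3 (6T5) of order 18, A_4 x C_2 (6T6) of order 24, S_4 (6T8) of order 24, S_3 x S_3 (6T9) of order 36, S_4 x C_2 (6T11) of order 48, (S_3 x S_3) : C_2 (6T13) of order 72, PGL(2,5) (6T14) of order 120, S_6 (6T16) of order 720; the others are excluded. The observed types are precisely the cycle types that occur in S_3 (6T2). Each of the other remaining candidates has further cycle types, and by the Chebotarev density theorem the matching factorization patterns would occur for a proportion of primes equal to their share of the group: C_6 (6T1) additionally contains elements of type 6 (2 of its 6 elements, about 33% of primes); D_6 (6T3) additionally contains elements of type 6, 2+2+1+1 (5 of its 12 elements, about 42% of primes); C_3 x S_3 (6T5) additionally contains elements of type 6, 3+1+1+1 (10 of its 18 elements, about 56% of primes); A_4 x C_2 (6T6) additionally contains elements of type 6, 2+2+1+1, 2+1+1+1+1 (14 of its 24 elements, about 58% of primes); S_4 (6T8) additionally contains elements of type 4+1+1, 2+2+1+1 (9 of its 24 elements, about 38% of primes); S_3 x S_3 (6T9) additionally contains elements of type 6, 3+1+1+1, 2+2+1+1 (25 of its 36 elements, about 69% of primes); S_4 x C_2 (6T11) additionally contains elements of type 6, 4+2, 4+1+1, 2+2+1+1, 2+1+1+1+1 (32 of its 48 elements, about 67% of primes); (S_3 x S_3) : C_2 (6T13) additionally contains elements of type 6, 4+2, 3+2+1, 3+1+1+1, 2+2+1+1, 2+1+1+1+1 (61 of its 72 elements, about 85% of primes); PGL(2,5) (6T14) additionally contains elements of type 6, 5+1, 4+1+1, 2+2+1+1 (89 of its 120 elements, about 74% of primes); S_6 (6T16) additionally contains elements of type 6, 5+1, 4+2, 4+1+1, 3+2+1, 3+1+1+1, 2+2+1+1, 2+1+1+1+1 (664 of its 720 elements, about 92% of primes). None of the 23 primes tested shows any such pattern (for each of these groups the chance of that is below 10^-4), which rules them out. Hence G = S_3 (6T2), of order 6.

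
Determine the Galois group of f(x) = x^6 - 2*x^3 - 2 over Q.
The polynomial f is an irreducible sextic over Q, so G = Gal(f/Q) is one of the 16 transitive subgroups 6T1, ..., 6T16 of S_6. The discriminant of f is 5038848, which is not a perfect square, so G is not contained in A_6. The transitive groups of degree 6 not contained in A_6 are: C_6 (6T1, order 6), S_3 (6T2, order 6), D_6 (6T3, order 12), C_3 x S_3 (6T5, order 18), A_4 x C_2 (6T6, order 24), S_4 (6T8, order 24), S_3 x S_3 (6T9, order 36), S_4 x C_2 (6T11, order 48), (S_3 x S_3) : C_2 (6T13, order 72), PGL(2,5) (6T14, order 120), S_6 (6T16, order 720). By Dedekind's theorem, for a prime p not dividing disc(f) the degrees of the irreducible factors of f mod p form the cycle type of an element of G. Factoring f modulo the 23 such primes p <= 97 (skipping 2, 3, which divide the discriminant), each new pattern first appears at: mod 5: f = (x^6 + 3x^3 + 3), pattern 6; mod 11: f = (x + 3)(x + 5)(x^2 + 6x + 3)(x^2 + 8x + 9), pattern 2+2+1+1; mod 13: f = (x + 2)(x + 5)(x + 6)(x^3 + 3), pattern 3+1+1+1; mod 31: f = (x^2 + 8x + 24)(x^2 + 9x + 11)(x^2 + 14x + 27), pattern 2+2+2; mod 97: f = (x^3 + 9)(x^3 + 86), pattern 3+3. No other pattern occurs in this range, so the set of observed cycle types is {6, 2+2+1+1, 3+1+1+1, 2+2+2, 3+3}. The candidates containing elements of all these cycle types are S_3 x S_3 (6T9) of order 36, (S_3 x S_3) : C_2 (6T13) of order 72, S_6 (6T16) of order 720; the others are excluded. The observed types are precisely the cycle types that occur in S_3 x S_3 (6T9) (apart from the identity). Each of the other remaining candidates has further cycle types, and by the Chebotarev density theorem the matching factorization patterns would occur for a proportion of primes equal to their share of the group: (S_3 x S_3) : C_2 (6T13) additionally contains elements of type 4+2, 3+2+1, 2+1+1+1+1 (36 of its 72 elements, about 50% of primes); S_6 (6T16) additionally contains elements of type 5+1, 4+2, 4+1+1, 3+2+1, 2+1+1+1+1 (459 of its 720 elements, about 64% of primes). None of the 23 primes tested shows any such pattern (for each of these groups the chance of that is below 10^-4), which rules them out. Hence G = S_3 x S_3 (6T9), of order 36.

6T9: S_3 x S_3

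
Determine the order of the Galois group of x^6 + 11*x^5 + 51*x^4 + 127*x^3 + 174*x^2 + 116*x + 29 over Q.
36

The degree of the splitting field over Q equals the order of the Galois group, so first determine the group. The polynomial f is an irreducible sextic over Q, so G = Gal(f/Q) is one of the 16 transitive subgroups 6T1, ..., 6T16 of S_6. The discriminant of f is 525625 = 725^2, a perfect square, so G is contained in A_6. The transitive groups of degree 6 contained in A_6 are: A_4 (6T4, order 12), S_4 (6T7, order 24), (C_3 x C_3) : C_4 (6T10, order 36), PSL(2,5) (6T12, order 60), A_6 (6T15, order 360). By Dedekind's theorem, for a prime p not dividing disc(f) the degrees of the irreducible factors of f mod p form the cycle type of an element of G. Factoring f modulo the 19 such primes p <= 73 (skipping 5, 29, which divide the discriminant), each new pattern first appears at: mod 2: f = (x^2 + x + 1)(x^4 + x + 1), pattern 4+2; mod 11: f = (x^3 + 2x^2 + 4x + 2)(x^3 + 9x^2 + 7x + 9), pattern 3+3; mod 19: f = (x + 9)(x + 10)(x^2 + 1)(x^2 + 11x + 17), pattern 2+2+1+1; mod 61: f = (x + 21)(x + 28)(x + 35)(x^3 + 49x^2 + 37x + 49), pattern 3+1+1+1. No other pattern occurs in this range, so the set of observed cycle types is {4+2, 3+3, 2+2+1+1, 3+1+1+1}. The candidates containing elements of all these cycle types are (C_3 x C_3) : C_4 (6T10) of order 36, A_6 (6T15) of order 360; the others are excluded. The observed types are precisely the cycle types that occur in (C_3 x C_3) : C_4 (6T10) (apart from the identity). Each of the other remaining candidates has further cycle types, and by the Chebotarev density theorem the matching factorization patterns would occur for a proportion of primes equal to their share of the group: A_6 (6T15) additionally contains elements of type 5+1 (144 of its 360 elements, about 40% of primes). None of the 19 primes tested shows any such pattern (for each of these groups the chance of that is below 10^-4), which rules them out. Hence G = (C_3 x C_3) : C_4 (6T10), of order 36. The Galois group (C_3 x C_3) : C_4 (6T10) has order 36, so the splitting field has degree 36 over Q.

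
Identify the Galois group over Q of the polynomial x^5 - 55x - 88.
The polynomial f is an irreducible quintic over Q, so G = Gal(f/Q) is a transitive subgroup of S_5: one of C_5 (5T1, order 5), D_5 (5T2, order 10), F_20 (5T3, order 20), A_5 (5T4, order 60) or S_5 (5T5, order 120). The discriminant of f is 58564000000 = 242000^2, a perfect square, so G is contained in A_5. The transitive groups of degree 5 contained in A_5 are: C_5 (5T1, order 5), D_5 (5T2, order 10), A_5 (5T4, order 60). By Dedekind's theorem, for a prime p not dividing disc(f) the degrees of the irreducible factors of f mod p form the cycle type of an element of G. Factoring f modulo the 3 such primes p <= 13 (skipping 2, 5, 11, which divide the discriminant), each new pattern first appears at: mod 3: f = (x^5 + 2x + 2), pattern 5; mod 13: f = (x + 5)(x + 7)(x^3 + x^2 + 5x + 9), pattern 3+1+1. No other pattern occurs in this range, so the set of observed cycle types is {5, 3+1+1}. Among the candidates above, the only group containing elements of all these cycle types is A_5 (5T4) — each of C_5 (5T1), D_5 (5T2) lacks at least one of them. Hence G = A_5 (5T4), of order 60.

5T4: A_5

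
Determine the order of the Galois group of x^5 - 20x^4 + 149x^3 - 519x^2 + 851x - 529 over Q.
5

The degree of the splitting field over Q equals the order of the Galois group, so first determine the group. The polynomial f is an irreducible quintic over Q, so G = Gal(f/Q) is a transitive subgroup of S_5: one of C_5 (5T1, order 5), D_5 (5T2, order 10), F_20 (5T3, order 20), A_5 (5T4, order 60) or S_5 (5T5, order 120). The discriminant of f is 7745089 = 2783^2, a perfect square, so G is contained in A_5. The transitive groups of degree 5 contained in A_5 are: C_5 (5T1, order 5), D_5 (5T2, order 10), A_5 (5T4, order 60). By Dedekind's theorem, for a prime p not dividing disc(f) the degrees of the irreducible factors of f mod p form the cycle type of an element of G. Factoring f modulo the 14 such primes p <= 53 (skipping 11, 23, which divide the discriminant), each new pattern first appears at: mod 2: f = (x^5 + x^3 + x^2 + x + 1), pattern 5; mod 43: f = (x + 9)(x + 12)(x + 28)(x + 29)(x + 31), pattern 1+1+1+1+1. No other pattern occurs in this range, so the set of observed cycle types is {5, 1+1+1+1+1}. The candidates containing elements of all these cycle types are C_5 (5T1) of order 5, D_5 (5T2) of order 10, A_5 (5T4) of order 60; the others are excluded. The observed types are precisely the cycle types that occur in C_5 (5T1). Each of the other remaining candidates has further cycle types, and by the Chebotarev density theorem the matching factorization patterns would occur for a proportion of primes equal to their share of the group: D_5 (5T2) additionally contains elements of type 2+2+1 (5 of its 10 elements, about 50% of primes); A_5 (5T4) additionally contains elements of type 3+1+1, 2+2+1 (35 of its 60 elements, about 58% of primes). None of the 14 primes tested shows any such pattern (for each of these groups the chance of that is below 10^-4), which rules them out. Hence G = C_5 (5T1), of order 5. The Galois group C_5 (5T1) has order 5, so the splitting field has degree 5 over Q.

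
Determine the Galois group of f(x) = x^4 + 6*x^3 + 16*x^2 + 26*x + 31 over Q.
The polynomial is an irreducible quartic over Q and its discriminant is 512000, which is not a perfect square, so the Galois group is not contained in A_4. The resolvent cubic y^3 - 16*y^2 + 32*y + 192 has exactly one rational root, so the Galois group is C_4 or D_4. The quartic becomes reducible over Q(sqrt(disc)), so the group is C_4.

C_4, the cyclic group of order 4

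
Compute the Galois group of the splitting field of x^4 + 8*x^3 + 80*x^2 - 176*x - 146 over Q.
D_4 (also written D4)

The polynomial is an irreducible quartic over Q and its discriminant is -340649183232, which is not a perfect square, so the Galois group is not contained in A_4. The resolvent cubic y^3 - 80*y^2 - 824*y - 68352 has exactly one rational root, so the Galois group is C_4 or D_4. The quartic remains irreducible over Q(sqrt(disc)), so the group is D_4.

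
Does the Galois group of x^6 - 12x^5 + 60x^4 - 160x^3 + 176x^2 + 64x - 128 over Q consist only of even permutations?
The polynomial is irreducible of degree 6 over Q. Its discriminant is -3603718079512576, which is not a perfect square. A Galois group lies in the alternating group exactly when the discriminant is a square in Q, so the Galois group (S_4 x C_2) is not contained in A_6.

No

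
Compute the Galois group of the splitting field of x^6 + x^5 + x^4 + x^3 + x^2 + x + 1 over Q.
The polynomial f is an irreducible sextic over Q, so G = Gal(f/Q) is one of the 16 transitive subgroups 6T1, ..., 6T16 of S_6. The discriminant of f is -16807, which is not a perfect square, so G is not contained in A_6. The transitive groups of degree 6 not contained in A_6 are: C_6 (6T1, order 6), S_3 (6T2, order 6), D_6 (6T3, order 12), C_3 x S_3 (6T5, order 18), A_4 x C_2 (6T6, order 24), S_4 (6T8, order 24), S_3 x S_3 (6T9, order 36), S_4 x C_2 (6T11, order 48), (S_3 x S_3) : C_2 (6T13, order 72), PGL(2,5) (6T14, order 120), S_6 (6T16, order 720). By Dedekind's theorem, for a prime p not dividing disc(f) the degrees of the irreducible factors of f mod p form the cycle type of an element of G. Factoring f modulo the 37 such primes p <= 163 (skipping 7, which divides the discriminant), each new pattern first appears at: mod 2: f = (x^3 + x + 1)(x^3 + x^2 + 1), pattern 3+3; mod 3: f = (x^6 + x^5 + x^4 + x^3 + x^2 + x + 1), pattern 6; mod 13: f = (x^2 + 3x + 1)(x^2 + 5x + 1)(x^2 + 6x + 1), pattern 2+2+2; mod 29: f = (x + 4)(x + 5)(x + 6)(x + 9)(x + 13)(x + 22), pattern 1+1+1+1+1+1. No other pattern occurs in this range, so the set of observed cycle types is {3+3, 6, 2+2+2, 1+1+1+1+1+1}. The candidates containing elements of all these cycle types are C_6 (6T1) of order 6, D_6 (6T3) of order 12, C_3 x S_3 (6T5) of order 18, A_4 x C_2 (6T6) of order 24, S_3 x S_3 (6T9) of order 36, S_4 x C_2 (6T11) of order 48, (S_3 x S_3) : C_2 (6T13) of order 72, PGL(2,5) (6T14) of order 120, S_6 (6T16) of order 720; the others are excluded. The observed types are precisely the cycle types that occur in C_6 (6T1). Each of the other remaining candidates has further cycle types, and by the Chebotarev density theorem the matching factorization patterns would occur for a proportion of primes equal to their share of the group: D_6 (6T3) additionally contains elements of type 2+2+1+1 (3 of its 12 elements, about 25% of primes); C_3 x S_3 (6T5) additionally contains elements of type 3+1+1+1 (4 of its 18 elements, about 22% of primes); A_4 x C_2 (6T6) additionally contains elements of type 2+2+1+1, 2+1+1+1+1 (6 of its 24 elements, about 25% of primes); S_3 x S_3 (6T9) additionally contains elements of type 3+1+1+1, 2+2+1+1 (13 of its 36 elements, about 36% of primes); S_4 x C_2 (6T11) additionally contains elements of type 4+2, 4+1+1, 2+2+1+1, 2+1+1+1+1 (24 of its 48 elements, about 50% of primes); (S_3 x S_3) : C_2 (6T13) additionally contains elements of type 4+2, 3+2+1, 3+1+1+1, 2+2+1+1, 2+1+1+1+1 (49 of its 72 elements, about 68% of primes); PGL(2,5) (6T14) additionally contains elements of type 5+1, 4+1+1, 2+2+1+1 (69 of its 120 elements, about 58% of primes); S_6 (6T16) additionally contains elements of type 5+1, 4+2, 4+1+1, 3+2+1, 3+1+1+1, 2+2+1+1, 2+1+1+1+1 (544 of its 720 elements, about 76% of primes). None of the 37 primes tested shows any such pattern (for each of these groups the chance of that is below 10^-4), which rules them out. Hence G = C_6 (6T1), of order 6.

C_6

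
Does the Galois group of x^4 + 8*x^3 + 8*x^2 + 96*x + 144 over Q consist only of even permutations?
The polynomial is irreducible of degree 4 over Q. Its discriminant is -4831838208, which is not a perfect square. A Galois group lies in the alternating group exactly when the discriminant is a square in Q, so the Galois group (D_4) is not contained in A_4.

No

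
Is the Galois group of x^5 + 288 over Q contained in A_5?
No

The polynomial is irreducible of degree 5 over Q. Its discriminant is 21499084800000, which is not a perfect square. A Galois group lies in the alternating group exactly when the discriminant is a square in Q, so the Galois group (F_20) is not contained in A_5.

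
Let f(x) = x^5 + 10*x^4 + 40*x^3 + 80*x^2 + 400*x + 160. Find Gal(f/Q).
The polynomial f is an irreducible quintic over Q, so G = Gal(f/Q) is a transitive subgroup of S_5: one of C_5 (5T1, order 5), D_5 (5T2, order 10), F_20 (5T3, order 20), A_5 (5T4, order 60) or S_5 (5T5, order 120). The discriminant of f is 1073741824000000 = 32768000^2, a perfect square, so G is contained in A_5. The transitive groups of degree 5 contained in A_5 are: C_5 (5T1, order 5), D_5 (5T2, order 10), A_5 (5T4, order 60). By Dedekind's theorem, for a prime p not dividing disc(f) the degrees of the irreducible factors of f mod p form the cycle type of an element of G. Factoring f modulo the 2 such primes p <= 7 (skipping 2, 5, which divide the discriminant), each new pattern first appears at: mod 3: f = (x^5 + x^4 + x^3 + 2x^2 + x + 1), pattern 5; mod 7: f = (x + 3)(x + 5)(x^3 + 2x^2 + 2x + 6), pattern 3+1+1. No other pattern occurs in this range, so the set of observed cycle types is {5, 3+1+1}. Among the candidates above, the only group containing elements of all these cycle types is A_5 (5T4) — each of C_5 (5T1), D_5 (5T2) lacks at least one of them. Hence G = A_5 (5T4), of order 60.

5T4: A_5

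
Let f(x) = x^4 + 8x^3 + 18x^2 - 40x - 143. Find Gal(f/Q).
The polynomial is an irreducible quartic over Q and its discriminant is -86704128, which is not a perfect square, so the Galois group is not contained in A_4. The resolvent cubic y^3 - 18*y^2 + 252*y - 2744 has exactly one rational root, so the Galois group is C_4 or D_4. The quartic remains irreducible over Q(sqrt(disc)), so the group is D_4.

D_4 (also written D4)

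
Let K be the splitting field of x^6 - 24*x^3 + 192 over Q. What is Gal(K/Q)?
6T5: C_3 x S_3

The polynomial f is an irreducible sextic over Q, so G = Gal(f/Q) is one of the 16 transitive subgroups 6T1, ..., 6T16 of S_6. The discriminant of f is -190210142896128, which is not a perfect square, so G is not contained in A_6. The transitive groups of degree 6 not contained in A_6 are: C_6 (6T1, order 6), S_3 (6T2, order 6), D_6 (6T3, order 12), C_3 x S_3 (6T5, order 18), A_4 x C_2 (6T6, order 24), S_4 (6T8, order 24), S_3 x S_3 (6T9, order 36), S_4 x C_2 (6T11, order 48), (S_3 x S_3) : C_2 (6T13, order 72), PGL(2,5) (6T14, order 120), S_6 (6T16, order 720). By Dedekind's theorem, for a prime p not dividing disc(f) the degrees of the irreducible factors of f mod p form the cycle type of an element of G. Factoring f modulo the 33 such primes p <= 149 (skipping 2, 3, which divide the discriminant), each new pattern first appears at: mod 5: f = (x^6 + x^3 + 2), pattern 6; mod 7: f = (x + 1)(x + 2)(x + 4)(x^3 + 3), pattern 3+1+1+1; mod 17: f = (x^2 + 2x + 11)(x^2 + 7x + 11)(x^2 + 8x + 11), pattern 2+2+2; mod 19: f = (x^3 + 4)(x^3 + 10), pattern 3+3; mod 73: f = (x + 26)(x + 42)(x + 44)(x + 58)(x + 60)(x + 62), pattern 1+1+1+1+1+1. No other pattern occurs in this range, so the set of observed cycle types is {6, 3+1+1+1, 2+2+2, 3+3, 1+1+1+1+1+1}. The candidates containing elements of all these cycle types are C_3 x S_3 (6T5) of order 18, S_3 x S_3 (6T9) of order 36, (S_3 x S_3) : C_2 (6T13) of order 72, S_6 (6T16) of order 720; the others are excluded. The observed types are precisely the cycle types that occur in C_3 x S_3 (6T5). Each of the other remaining candidates has further cycle types, and by the Chebotarev density theorem the matching factorization patterns would occur for a proportion of primes equal to their share of the group: S_3 x S_3 (6T9) additionally contains elements of type 2+2+1+1 (9 of its 36 elements, about 25% of primes); (S_3 x S_3) : C_2 (6T13) additionally contains elements of type 4+2, 3+2+1, 2+2+1+1, 2+1+1+1+1 (45 of its 72 elements, about 62% of primes); S_6 (6T16) additionally contains elements of type 5+1, 4+2, 4+1+1, 3+2+1, 2+2+1+1, 2+1+1+1+1 (504 of its 720 elements, about 70% of primes). None of the 33 primes tested shows any such pattern (for each of these groups the chance of that is below 10^-4), which rules them out. Hence G = C_3 x S_3 (6T5), of order 18.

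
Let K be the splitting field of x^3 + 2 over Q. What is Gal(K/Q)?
S_3 (also written S3)

The polynomial is an irreducible cubic over Q and its discriminant is -108, which is not a perfect square. For an irreducible cubic, a non-square discriminant gives Galois group S_3.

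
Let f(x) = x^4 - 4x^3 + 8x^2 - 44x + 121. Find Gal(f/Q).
V_4 (order 4)

The polynomial is an irreducible quartic over Q and its discriminant is 122943744 = 11088^2, a perfect square, so the Galois group is contained in A_4. The resolvent cubic y^3 - 8*y^2 - 308*y splits completely over Q, which gives the Klein four-group V_4.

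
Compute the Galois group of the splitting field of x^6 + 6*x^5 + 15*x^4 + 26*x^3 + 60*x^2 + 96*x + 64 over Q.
The polynomial f is an irreducible sextic over Q, so G = Gal(f/Q) is one of the 16 transitive subgroups 6T1, ..., 6T16 of S_6. The discriminant of f is -1160950579200, which is not a perfect square, so G is not contained in A_6. The transitive groups of degree 6 not contained in A_6 are: C_6 (6T1, order 6), S_3 (6T2, order 6), D_6 (6T3, order 12), C_3 x S_3 (6T5, order 18), A_4 x C_2 (6T6, order 24), S_4 (6T8, order 24), S_3 x S_3 (6T9, order 36), S_4 x C_2 (6T11, order 48), (S_3 x S_3) : C_2 (6T13, order 72), PGL(2,5) (6T14, order 120), S_6 (6T16, order 720). By Dedekind's theorem, for a prime p not dividing disc(f) the degrees of the irreducible factors of f mod p form the cycle type of an element of G. Factoring f modulo the 23 such primes p <= 101 (skipping 2, 3, 5, which divide the discriminant), each new pattern first appears at: mod 7: f = (x^3 + 3x^2 + 2x + 5)(x^3 + 3x^2 + 4x + 3), pattern 3+3; mod 11: f = (x^2 + 4)(x^2 + 8x + 6)(x^2 + 9x + 10), pattern 2+2+2; mod 61: f = (x + 25)(x + 27)(x + 44)(x + 48)(x + 50)(x + 56), pattern 1+1+1+1+1+1. No other pattern occurs in this range, so the set of observed cycle types is {3+3, 2+2+2, 1+1+1+1+1+1}. The candidates containing elements of all these cycle types are C_6 (6T1) of order 6, S_3 (6T2) of order 6, D_6 (6T3) of order 12, C_3 x S_3 (6T5) of order 18, A_4 x C_2 (6T6) of order 24, S_4 (6T8) of order 24, S_3 x S_3 (6T9) of order 36, S_4 x C_2 (6T11) of order 48, (S_3 x S_3) : C_2 (6T13) of order 72, PGL(2,5) (6T14) of order 120, S_6 (6T16) of order 720; the others are excluded. The observed types are precisely the cycle types that occur in S_3 (6T2). Each of the other remaining candidates has further cycle types, and by the Chebotarev density theorem the matching factorization patterns would occur for a proportion of primes equal to their share of the group: C_6 (6T1) additionally contains elements of type 6 (2 of its 6 elements, about 33% of primes); D_6 (6T3) additionally contains elements of type 6, 2+2+1+1 (5 of its 12 elements, about 42% of primes); C_3 x S_3 (6T5) additionally contains elements of type 6, 3+1+1+1 (10 of its 18 elements, about 56% of primes); A_4 x C_2 (6T6) additionally contains elements of type 6, 2+2+1+1, 2+1+1+1+1 (14 of its 24 elements, about 58% of primes); S_4 (6T8) additionally contains elements of type 4+1+1, 2+2+1+1 (9 of its 24 elements, about 38% of primes); S_3 x S_3 (6T9) additionally contains elements of type 6, 3+1+1+1, 2+2+1+1 (25 of its 36 elements, about 69% of primes); S_4 x C_2 (6T11) additionally contains elements of type 6, 4+2, 4+1+1, 2+2+1+1, 2+1+1+1+1 (32 of its 48 elements, about 67% of primes); (S_3 x S_3) : C_2 (6T13) additionally contains elements of type 6, 4+2, 3+2+1, 3+1+1+1, 2+2+1+1, 2+1+1+1+1 (61 of its 72 elements, about 85% of primes); PGL(2,5) (6T14) additionally contains elements of type 6, 5+1, 4+1+1, 2+2+1+1 (89 of its 120 elements, about 74% of primes); S_6 (6T16) additionally contains elements of type 6, 5+1, 4+2, 4+1+1, 3+2+1, 3+1+1+1, 2+2+1+1, 2+1+1+1+1 (664 of its 720 elements, about 92% of primes). None of the 23 primes tested shows any such pattern (for each of these groups the chance of that is below 10^-4), which rules them out. Hence G = S_3 (6T2), of order 6.

6T2: S_3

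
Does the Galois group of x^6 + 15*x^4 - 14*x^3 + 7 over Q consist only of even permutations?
The polynomial is irreducible of degree 6 over Q. Its discriminant is -5217636731328, which is not a perfect square. A Galois group lies in the alternating group exactly when the discriminant is a square in Q, so the Galois group (PGL(2,5)) is not contained in A_6.

No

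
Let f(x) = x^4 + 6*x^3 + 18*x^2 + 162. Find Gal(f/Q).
The polynomial is an irreducible quartic over Q and its discriminant is 1666598976 = 40824^2, a perfect square, so the Galois group is contained in A_4. The resolvent cubic y^3 - 18*y^2 - 648*y + 5832 is irreducible over Q. An irreducible resolvent with square discriminant gives A_4.

A_4 (also written A4)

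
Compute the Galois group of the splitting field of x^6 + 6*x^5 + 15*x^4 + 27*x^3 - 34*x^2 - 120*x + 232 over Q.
6T1: C_6

The polynomial f is an irreducible sextic over Q, so G = Gal(f/Q) is one of the 16 transitive subgroups 6T1, ..., 6T16 of S_6. The discriminant of f is -4109620448694208, which is not a perfect square, so G is not contained in A_6. The transitive groups of degree 6 not contained in A_6 are: C_6 (6T1, order 6), S_3 (6T2, order 6), D_6 (6T3, order 12), C_3 x S_3 (6T5, order 18), A_4 x C_2 (6T6, order 24), S_4 (6T8, order 24), S_3 x S_3 (6T9, order 36), S_4 x C_2 (6T11, order 48), (S_3 x S_3) : C_2 (6T13, order 72), PGL(2,5) (6T14, order 120), S_6 (6T16, order 720). By Dedekind's theorem, for a prime p not dividing disc(f) the degrees of the irreducible factors of f mod p form the cycle type of an element of G. Factoring f modulo the 37 such primes p <= 173 (skipping 2, 7, 113, which divide the discriminant), each new pattern first appears at: mod 3: f = (x^6 + 2x^2 + 1), pattern 6; mod 11: f = (x^3 + x^2 + 2x + 10)(x^3 + 5x^2 + 8x + 10), pattern 3+3; mod 13: f = (x^2 + x + 4)(x^2 + 7x + 1)(x^2 + 11x + 6), pattern 2+2+2; mod 29: f = (x)(x + 2)(x + 4)(x + 12)(x + 22)(x + 24), pattern 1+1+1+1+1+1. No other pattern occurs in this range, so the set of observed cycle types is {6, 3+3, 2+2+2, 1+1+1+1+1+1}. The candidates containing elements of all these cycle types are C_6 (6T1) of order 6, D_6 (6T3) of order 12, C_3 x S_3 (6T5) of order 18, A_4 x C_2 (6T6) of order 24, S_3 x S_3 (6T9) of order 36, S_4 x C_2 (6T11) of order 48, (S_3 x S_3) : C_2 (6T13) of order 72, PGL(2,5) (6T14) of order 120, S_6 (6T16) of order 720; the others are excluded. The observed types are precisely the cycle types that occur in C_6 (6T1). Each of the other remaining candidates has further cycle types, and by the Chebotarev density theorem the matching factorization patterns would occur for a proportion of primes equal to their share of the group: D_6 (6T3) additionally contains elements of type 2+2+1+1 (3 of its 12 elements, about 25% of primes); C_3 x S_3 (6T5) additionally contains elements of type 3+1+1+1 (4 of its 18 elements, about 22% of primes); A_4 x C_2 (6T6) additionally contains elements of type 2+2+1+1, 2+1+1+1+1 (6 of its 24 elements, about 25% of primes); S_3 x S_3 (6T9) additionally contains elements of type 3+1+1+1, 2+2+1+1 (13 of its 36 elements, about 36% of primes); S_4 x C_2 (6T11) additionally contains elements of type 4+2, 4+1+1, 2+2+1+1, 2+1+1+1+1 (24 of its 48 elements, about 50% of primes); (S_3 x S_3) : C_2 (6T13) additionally contains elements of type 4+2, 3+2+1, 3+1+1+1, 2+2+1+1, 2+1+1+1+1 (49 of its 72 elements, about 68% of primes); PGL(2,5) (6T14) additionally contains elements of type 5+1, 4+1+1, 2+2+1+1 (69 of its 120 elements, about 58% of primes); S_6 (6T16) additionally contains elements of type 5+1, 4+2, 4+1+1, 3+2+1, 3+1+1+1, 2+2+1+1, 2+1+1+1+1 (544 of its 720 elements, about 76% of primes). None of the 37 primes tested shows any such pattern (for each of these groups the chance of that is below 10^-4), which rules them out. Hence G = C_6 (6T1), of order 6.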